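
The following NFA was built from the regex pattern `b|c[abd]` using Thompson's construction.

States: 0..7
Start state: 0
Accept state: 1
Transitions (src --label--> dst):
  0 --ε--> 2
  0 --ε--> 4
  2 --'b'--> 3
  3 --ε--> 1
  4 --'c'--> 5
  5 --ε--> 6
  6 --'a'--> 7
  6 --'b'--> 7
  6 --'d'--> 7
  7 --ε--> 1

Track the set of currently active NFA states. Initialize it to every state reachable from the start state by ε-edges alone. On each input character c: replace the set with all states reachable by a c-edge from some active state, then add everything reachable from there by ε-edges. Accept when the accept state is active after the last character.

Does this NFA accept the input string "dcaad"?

start: ε-closure({0}) = {0,2,4}
'd' @ 1: {}  — state set empty
rest 'caad' ignored (set empty)
final: {}; accept 1 not in set

Answer: REJECT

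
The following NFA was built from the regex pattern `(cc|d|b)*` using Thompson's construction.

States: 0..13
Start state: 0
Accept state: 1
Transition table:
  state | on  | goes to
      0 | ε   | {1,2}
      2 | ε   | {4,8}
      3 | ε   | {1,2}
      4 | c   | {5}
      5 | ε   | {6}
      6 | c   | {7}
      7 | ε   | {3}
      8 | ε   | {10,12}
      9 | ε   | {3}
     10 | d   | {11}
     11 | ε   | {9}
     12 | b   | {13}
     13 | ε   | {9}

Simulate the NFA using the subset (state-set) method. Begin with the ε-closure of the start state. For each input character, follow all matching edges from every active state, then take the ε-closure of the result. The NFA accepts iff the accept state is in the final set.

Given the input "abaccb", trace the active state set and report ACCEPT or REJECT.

start: ε-closure({0}) = {0,1,2,4,8,10,12}
'a' @ 1: {}  — state set empty
rest 'baccb' ignored (set empty)
after full input: {}  (accept=1 not in)

Answer: REJECT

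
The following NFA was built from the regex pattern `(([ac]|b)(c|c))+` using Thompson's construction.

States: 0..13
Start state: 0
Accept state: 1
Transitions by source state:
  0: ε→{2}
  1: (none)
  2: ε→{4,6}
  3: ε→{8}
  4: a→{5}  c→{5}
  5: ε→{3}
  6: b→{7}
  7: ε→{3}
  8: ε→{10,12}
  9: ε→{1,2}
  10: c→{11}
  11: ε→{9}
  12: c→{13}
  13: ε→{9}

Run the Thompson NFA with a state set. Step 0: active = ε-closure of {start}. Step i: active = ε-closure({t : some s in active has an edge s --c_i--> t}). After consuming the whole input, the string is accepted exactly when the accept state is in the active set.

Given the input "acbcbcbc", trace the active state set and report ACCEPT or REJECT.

S₀ = ε-closure({0}) = {0,2,4,6}
'a' @ 1: {3,5,8,10,12}
'c' @ 2: {1,2,4,6,9,11,13}  (accept∈set)
'b' @ 3: {3,7,8,10,12}
'c' @ 4: {1,2,4,6,9,11,13}  (accept∈set)
'b' @ 5: {3,7,8,10,12}
'c' @ 6: {1,2,4,6,9,11,13}  (accept∈set)
'b' @ 7: {3,7,8,10,12}
'c' @ 8: {1,2,4,6,9,11,13}  (accept∈set)
end set {1,2,4,6,9,11,13} — state 1 in

Answer: ACCEPT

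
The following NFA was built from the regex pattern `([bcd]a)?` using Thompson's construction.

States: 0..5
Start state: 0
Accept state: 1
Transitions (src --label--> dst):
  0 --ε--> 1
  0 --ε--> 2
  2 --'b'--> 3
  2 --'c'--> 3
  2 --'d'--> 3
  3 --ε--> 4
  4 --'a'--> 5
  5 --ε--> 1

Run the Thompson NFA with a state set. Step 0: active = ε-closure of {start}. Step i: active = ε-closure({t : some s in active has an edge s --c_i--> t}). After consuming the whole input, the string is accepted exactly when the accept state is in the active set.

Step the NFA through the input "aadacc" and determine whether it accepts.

Answer: REJECT

Derivation:
S₀ = ε-closure({0}) = {0,1,2}
'a' @ 1: {}  — no active states
rest 'adacc' ignored (set empty)
end set {} — state 1 not in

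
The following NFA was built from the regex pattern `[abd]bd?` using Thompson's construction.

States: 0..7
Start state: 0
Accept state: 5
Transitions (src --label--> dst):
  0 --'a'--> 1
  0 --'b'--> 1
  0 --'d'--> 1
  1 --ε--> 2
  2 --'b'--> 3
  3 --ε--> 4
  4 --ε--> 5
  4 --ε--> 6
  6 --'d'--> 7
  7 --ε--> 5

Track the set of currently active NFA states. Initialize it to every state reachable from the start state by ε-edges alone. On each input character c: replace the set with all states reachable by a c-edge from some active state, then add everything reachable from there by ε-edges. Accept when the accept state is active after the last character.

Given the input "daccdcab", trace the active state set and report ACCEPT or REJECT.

Answer: REJECT

Trace:
S₀ = ε-closure({0}) = {0}
'd' @ 1: {1,2}
'a' @ 2: {}  — no active states
rest 'ccdcab' ignored (set empty)
end set {} — state 5 not in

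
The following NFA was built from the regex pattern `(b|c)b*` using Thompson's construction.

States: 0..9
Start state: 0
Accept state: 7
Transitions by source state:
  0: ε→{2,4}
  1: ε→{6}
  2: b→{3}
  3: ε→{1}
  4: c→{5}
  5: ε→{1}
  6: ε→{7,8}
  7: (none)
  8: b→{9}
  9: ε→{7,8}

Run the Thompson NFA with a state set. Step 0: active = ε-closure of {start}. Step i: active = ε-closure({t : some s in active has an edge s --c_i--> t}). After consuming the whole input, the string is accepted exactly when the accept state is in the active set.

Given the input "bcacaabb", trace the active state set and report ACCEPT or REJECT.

initial (ε-close {0}): {0,2,4}
'b' @ 1: {1,3,6,7,8}  ✓accept
'c' @ 2: {}  — dead — no transitions
rest 'acaabb' ignored (set empty)
after full input: {}  (accept=7 not in)

Answer: REJECT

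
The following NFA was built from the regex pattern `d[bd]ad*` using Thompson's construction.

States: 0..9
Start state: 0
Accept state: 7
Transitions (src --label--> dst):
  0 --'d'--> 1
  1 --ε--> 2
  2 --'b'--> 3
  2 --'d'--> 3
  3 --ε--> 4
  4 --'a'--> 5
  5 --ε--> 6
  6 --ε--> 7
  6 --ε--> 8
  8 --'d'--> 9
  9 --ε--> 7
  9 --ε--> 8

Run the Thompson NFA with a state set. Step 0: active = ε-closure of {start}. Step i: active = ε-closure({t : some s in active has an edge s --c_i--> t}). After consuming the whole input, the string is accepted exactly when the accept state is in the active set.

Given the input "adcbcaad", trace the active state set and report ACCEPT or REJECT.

initial (ε-close {0}): {0}
'a' @ 1: {}  — dead — no transitions
rest 'dcbcaad' ignored (set empty)
end set {} — state 7 not in

Answer: REJECT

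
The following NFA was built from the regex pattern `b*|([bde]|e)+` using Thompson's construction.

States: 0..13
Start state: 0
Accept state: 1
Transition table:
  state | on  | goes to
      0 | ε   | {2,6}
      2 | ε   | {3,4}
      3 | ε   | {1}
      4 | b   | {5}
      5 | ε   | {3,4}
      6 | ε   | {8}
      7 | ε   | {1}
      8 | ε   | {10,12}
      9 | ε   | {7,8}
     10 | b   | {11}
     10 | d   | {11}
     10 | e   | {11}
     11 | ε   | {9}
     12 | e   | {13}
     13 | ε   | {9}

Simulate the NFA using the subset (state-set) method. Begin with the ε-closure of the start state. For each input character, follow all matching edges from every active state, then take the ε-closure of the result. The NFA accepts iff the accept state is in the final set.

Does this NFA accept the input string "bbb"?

Answer: ACCEPT

Trace:
S₀ = ε-closure({0}) = {0,1,2,3,4,6,8,10,12}
'b' @ 1: {1,3,4,5,7,8,9,10,11,12}  (accept∈set)
'b' @ 2: {1,3,4,5,7,8,9,10,11,12}  (accept∈set)
'b' @ 3: {1,3,4,5,7,8,9,10,11,12}  (accept∈set)
after full input: {1,3,4,5,7,8,9,10,11,12}  (accept=1 in)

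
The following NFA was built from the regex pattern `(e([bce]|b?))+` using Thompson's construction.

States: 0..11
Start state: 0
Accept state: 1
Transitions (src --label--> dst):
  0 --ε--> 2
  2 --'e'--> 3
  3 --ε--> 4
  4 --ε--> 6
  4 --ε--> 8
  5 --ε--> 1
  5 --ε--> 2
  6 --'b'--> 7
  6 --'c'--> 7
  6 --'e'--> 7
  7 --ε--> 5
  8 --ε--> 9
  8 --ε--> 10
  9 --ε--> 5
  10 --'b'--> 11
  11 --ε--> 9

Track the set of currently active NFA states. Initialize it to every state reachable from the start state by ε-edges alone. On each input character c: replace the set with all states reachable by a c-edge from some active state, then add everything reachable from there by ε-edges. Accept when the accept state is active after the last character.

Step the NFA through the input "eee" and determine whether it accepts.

start: ε-closure({0}) = {0,2}
'e' @ 1: {1,2,3,4,5,6,8,9,10}  [accepting]
'e' @ 2: {1,2,3,4,5,6,7,8,9,10}  [accepting]
'e' @ 3: {1,2,3,4,5,6,7,8,9,10}  [accepting]
end set {1,2,3,4,5,6,7,8,9,10} — state 1 in

Answer: ACCEPT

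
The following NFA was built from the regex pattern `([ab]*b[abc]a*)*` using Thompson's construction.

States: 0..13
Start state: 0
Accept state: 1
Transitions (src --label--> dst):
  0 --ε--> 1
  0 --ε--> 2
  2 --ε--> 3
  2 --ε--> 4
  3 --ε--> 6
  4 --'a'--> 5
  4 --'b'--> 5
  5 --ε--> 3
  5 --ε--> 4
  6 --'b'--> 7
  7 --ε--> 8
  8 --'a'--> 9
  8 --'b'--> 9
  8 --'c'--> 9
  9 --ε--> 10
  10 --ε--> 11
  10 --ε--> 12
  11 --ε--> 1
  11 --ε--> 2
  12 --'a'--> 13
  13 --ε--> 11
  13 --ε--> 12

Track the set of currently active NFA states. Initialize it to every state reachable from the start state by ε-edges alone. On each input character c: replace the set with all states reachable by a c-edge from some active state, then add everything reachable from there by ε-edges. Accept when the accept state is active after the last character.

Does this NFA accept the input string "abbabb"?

Answer: ACCEPT

Derivation:
initial (ε-close {0}): {0,1,2,3,4,6}
'a' @ 1: {3,4,5,6}
'b' @ 2: {3,4,5,6,7,8}
'b' @ 3: {1,2,3,4,5,6,7,8,9,10,11,12}  ✓accept
'a' @ 4: {1,2,3,4,5,6,9,10,11,12,13}  ✓accept
'b' @ 5: {3,4,5,6,7,8}
'b' @ 6: {1,2,3,4,5,6,7,8,9,10,11,12}  ✓accept
final: {1,2,3,4,5,6,7,8,9,10,11,12}; accept 1 in set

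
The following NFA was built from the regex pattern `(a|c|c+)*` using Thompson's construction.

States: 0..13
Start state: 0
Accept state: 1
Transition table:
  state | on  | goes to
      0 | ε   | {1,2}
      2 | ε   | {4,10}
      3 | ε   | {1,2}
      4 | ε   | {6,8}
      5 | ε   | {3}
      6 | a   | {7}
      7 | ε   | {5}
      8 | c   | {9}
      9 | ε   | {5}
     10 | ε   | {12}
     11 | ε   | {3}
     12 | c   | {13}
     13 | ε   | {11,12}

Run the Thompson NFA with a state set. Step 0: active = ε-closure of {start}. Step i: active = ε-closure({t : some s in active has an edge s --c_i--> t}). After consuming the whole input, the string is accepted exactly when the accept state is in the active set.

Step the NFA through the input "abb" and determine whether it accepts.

Answer: REJECT

Steps:
start: ε-closure({0}) = {0,1,2,4,6,8,10,12}
'a' @ 1: {1,2,3,4,5,6,7,8,10,12}  [accepting]
'b' @ 2: {}  — dead — no transitions
rest 'b' ignored (set empty)
after full input: {}  (accept=1 not in)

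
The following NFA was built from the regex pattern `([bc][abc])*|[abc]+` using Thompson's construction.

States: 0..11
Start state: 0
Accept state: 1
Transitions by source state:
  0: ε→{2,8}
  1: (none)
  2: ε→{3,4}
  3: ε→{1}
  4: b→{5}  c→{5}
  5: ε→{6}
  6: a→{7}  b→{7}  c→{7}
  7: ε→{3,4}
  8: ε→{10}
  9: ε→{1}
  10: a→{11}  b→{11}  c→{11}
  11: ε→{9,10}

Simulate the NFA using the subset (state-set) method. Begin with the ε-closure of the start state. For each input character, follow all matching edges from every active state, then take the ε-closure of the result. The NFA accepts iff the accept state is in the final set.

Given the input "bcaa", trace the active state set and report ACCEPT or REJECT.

Answer: ACCEPT

Steps:
S₀ = ε-closure({0}) = {0,1,2,3,4,8,10}
'b' @ 1: {1,5,6,9,10,11}  ✓accept
'c' @ 2: {1,3,4,7,9,10,11}  ✓accept
'a' @ 3: {1,9,10,11}  ✓accept
'a' @ 4: {1,9,10,11}  ✓accept
end set {1,9,10,11} — state 1 in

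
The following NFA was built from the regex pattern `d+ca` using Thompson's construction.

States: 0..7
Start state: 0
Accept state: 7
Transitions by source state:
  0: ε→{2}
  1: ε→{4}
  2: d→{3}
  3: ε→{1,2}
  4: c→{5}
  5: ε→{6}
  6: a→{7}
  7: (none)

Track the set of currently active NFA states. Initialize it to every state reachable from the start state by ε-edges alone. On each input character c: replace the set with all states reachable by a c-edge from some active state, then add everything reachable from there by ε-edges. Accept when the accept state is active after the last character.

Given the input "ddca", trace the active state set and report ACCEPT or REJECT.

start: ε-closure({0}) = {0,2}
'd' @ 1: {1,2,3,4}
'd' @ 2: {1,2,3,4}
'c' @ 3: {5,6}
'a' @ 4: {7}  ✓accept
end set {7} — state 7 in

Answer: ACCEPT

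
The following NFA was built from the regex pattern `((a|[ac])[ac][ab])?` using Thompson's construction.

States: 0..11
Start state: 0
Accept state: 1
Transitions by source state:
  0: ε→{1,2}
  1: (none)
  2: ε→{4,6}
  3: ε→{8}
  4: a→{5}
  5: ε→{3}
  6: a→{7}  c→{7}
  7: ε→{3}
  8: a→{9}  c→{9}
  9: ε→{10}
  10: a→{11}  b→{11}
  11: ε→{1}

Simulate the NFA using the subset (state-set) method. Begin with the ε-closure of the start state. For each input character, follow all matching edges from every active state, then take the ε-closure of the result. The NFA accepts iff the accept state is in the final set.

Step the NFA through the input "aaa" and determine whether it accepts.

Answer: ACCEPT

Trace:
start: ε-closure({0}) = {0,1,2,4,6}
'a' @ 1: {3,5,7,8}
'a' @ 2: {9,10}
'a' @ 3: {1,11}  ✓accept
final: {1,11}; accept 1 in set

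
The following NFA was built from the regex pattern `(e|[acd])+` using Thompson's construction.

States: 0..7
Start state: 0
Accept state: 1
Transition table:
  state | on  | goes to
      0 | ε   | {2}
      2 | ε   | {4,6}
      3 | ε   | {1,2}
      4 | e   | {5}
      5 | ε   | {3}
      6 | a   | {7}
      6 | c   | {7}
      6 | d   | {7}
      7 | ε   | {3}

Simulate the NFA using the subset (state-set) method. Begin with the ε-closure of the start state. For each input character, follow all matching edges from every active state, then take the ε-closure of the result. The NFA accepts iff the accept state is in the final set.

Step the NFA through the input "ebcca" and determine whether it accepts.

S₀ = ε-closure({0}) = {0,2,4,6}
'e' @ 1: {1,2,3,4,5,6}  ✓accept
'b' @ 2: {}  — dead — no transitions
rest 'cca' ignored (set empty)
final: {}; accept 1 not in set

Answer: REJECT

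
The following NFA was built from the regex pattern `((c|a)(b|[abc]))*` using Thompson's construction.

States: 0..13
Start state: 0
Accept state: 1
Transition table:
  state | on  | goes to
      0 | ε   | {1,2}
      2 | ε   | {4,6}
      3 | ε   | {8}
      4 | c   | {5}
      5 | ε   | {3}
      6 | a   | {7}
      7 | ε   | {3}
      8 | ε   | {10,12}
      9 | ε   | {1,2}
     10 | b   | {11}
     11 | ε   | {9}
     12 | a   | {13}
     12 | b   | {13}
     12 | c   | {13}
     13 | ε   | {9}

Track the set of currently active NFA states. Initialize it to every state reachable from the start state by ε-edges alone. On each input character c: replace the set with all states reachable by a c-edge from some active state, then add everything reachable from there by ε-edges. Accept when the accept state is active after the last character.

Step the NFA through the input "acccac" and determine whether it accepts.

S₀ = ε-closure({0}) = {0,1,2,4,6}
'a' @ 1: {3,7,8,10,12}
'c' @ 2: {1,2,4,6,9,13}  ✓accept
'c' @ 3: {3,5,8,10,12}
'c' @ 4: {1,2,4,6,9,13}  ✓accept
'a' @ 5: {3,7,8,10,12}
'c' @ 6: {1,2,4,6,9,13}  ✓accept
final: {1,2,4,6,9,13}; accept 1 in set

Answer: ACCEPT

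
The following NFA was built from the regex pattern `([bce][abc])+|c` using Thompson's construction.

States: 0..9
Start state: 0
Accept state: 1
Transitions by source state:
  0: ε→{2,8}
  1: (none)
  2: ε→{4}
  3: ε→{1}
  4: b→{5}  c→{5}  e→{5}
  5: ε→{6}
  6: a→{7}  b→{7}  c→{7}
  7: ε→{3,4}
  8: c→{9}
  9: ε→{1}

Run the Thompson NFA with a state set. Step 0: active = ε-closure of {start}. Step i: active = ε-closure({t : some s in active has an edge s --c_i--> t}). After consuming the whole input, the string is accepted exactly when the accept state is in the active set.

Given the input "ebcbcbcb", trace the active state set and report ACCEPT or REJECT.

start: ε-closure({0}) = {0,2,4,8}
'e' @ 1: {5,6}
'b' @ 2: {1,3,4,7}  [accepting]
'c' @ 3: {5,6}
'b' @ 4: {1,3,4,7}  [accepting]
'c' @ 5: {5,6}
'b' @ 6: {1,3,4,7}  [accepting]
'c' @ 7: {5,6}
'b' @ 8: {1,3,4,7}  [accepting]
after full input: {1,3,4,7}  (accept=1 in)

Answer: ACCEPT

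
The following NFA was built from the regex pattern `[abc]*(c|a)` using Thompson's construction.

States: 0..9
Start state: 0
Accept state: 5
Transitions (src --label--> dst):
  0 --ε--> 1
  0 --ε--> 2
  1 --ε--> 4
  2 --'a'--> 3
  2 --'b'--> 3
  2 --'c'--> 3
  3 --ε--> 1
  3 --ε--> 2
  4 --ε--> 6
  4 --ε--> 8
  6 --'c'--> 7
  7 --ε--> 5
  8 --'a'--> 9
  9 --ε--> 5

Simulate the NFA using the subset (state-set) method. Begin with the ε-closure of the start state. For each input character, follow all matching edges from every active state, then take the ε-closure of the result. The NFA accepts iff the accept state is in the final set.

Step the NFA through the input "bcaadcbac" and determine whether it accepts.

S₀ = ε-closure({0}) = {0,1,2,4,6,8}
'b' @ 1: {1,2,3,4,6,8}
'c' @ 2: {1,2,3,4,5,6,7,8}  (accept∈set)
'a' @ 3: {1,2,3,4,5,6,8,9}  (accept∈set)
'a' @ 4: {1,2,3,4,5,6,8,9}  (accept∈set)
'd' @ 5: {}  — dead — no transitions
rest 'cbac' ignored (set empty)
after full input: {}  (accept=5 not in)

Answer: REJECT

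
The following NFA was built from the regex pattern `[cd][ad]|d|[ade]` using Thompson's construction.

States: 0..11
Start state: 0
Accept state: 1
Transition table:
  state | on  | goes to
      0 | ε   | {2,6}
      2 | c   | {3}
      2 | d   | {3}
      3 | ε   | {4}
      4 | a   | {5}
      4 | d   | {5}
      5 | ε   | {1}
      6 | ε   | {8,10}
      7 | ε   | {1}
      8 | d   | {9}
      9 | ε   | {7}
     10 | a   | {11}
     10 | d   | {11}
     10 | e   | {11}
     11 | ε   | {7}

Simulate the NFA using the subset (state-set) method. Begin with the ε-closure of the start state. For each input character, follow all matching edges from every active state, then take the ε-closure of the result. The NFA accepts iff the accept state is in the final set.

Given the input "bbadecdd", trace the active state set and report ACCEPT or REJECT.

S₀ = ε-closure({0}) = {0,2,6,8,10}
'b' @ 1: {}  — state set empty
rest 'badecdd' ignored (set empty)
final: {}; accept 1 not in set

Answer: REJECT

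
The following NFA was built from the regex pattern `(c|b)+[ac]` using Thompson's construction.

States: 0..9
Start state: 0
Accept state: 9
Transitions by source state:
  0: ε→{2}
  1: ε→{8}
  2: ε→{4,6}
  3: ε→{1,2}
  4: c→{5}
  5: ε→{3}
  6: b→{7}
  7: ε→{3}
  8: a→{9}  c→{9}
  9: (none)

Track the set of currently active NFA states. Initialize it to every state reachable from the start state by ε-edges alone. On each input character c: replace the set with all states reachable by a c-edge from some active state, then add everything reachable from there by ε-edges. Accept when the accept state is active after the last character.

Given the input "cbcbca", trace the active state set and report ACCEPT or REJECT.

Answer: ACCEPT

Steps:
S₀ = ε-closure({0}) = {0,2,4,6}
'c' @ 1: {1,2,3,4,5,6,8}
'b' @ 2: {1,2,3,4,6,7,8}
'c' @ 3: {1,2,3,4,5,6,8,9}  (accept∈set)
'b' @ 4: {1,2,3,4,6,7,8}
'c' @ 5: {1,2,3,4,5,6,8,9}  (accept∈set)
'a' @ 6: {9}  (accept∈set)
final: {9}; accept 9 in set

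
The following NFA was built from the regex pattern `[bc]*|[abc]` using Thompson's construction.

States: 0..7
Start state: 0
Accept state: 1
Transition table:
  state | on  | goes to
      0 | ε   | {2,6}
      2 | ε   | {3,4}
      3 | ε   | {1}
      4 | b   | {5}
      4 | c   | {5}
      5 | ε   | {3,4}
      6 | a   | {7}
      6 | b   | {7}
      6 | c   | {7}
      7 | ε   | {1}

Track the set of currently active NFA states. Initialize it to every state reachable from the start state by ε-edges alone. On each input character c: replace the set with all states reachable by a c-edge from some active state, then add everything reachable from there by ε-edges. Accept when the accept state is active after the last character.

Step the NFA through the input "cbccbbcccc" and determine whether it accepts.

initial (ε-close {0}): {0,1,2,3,4,6}
'c' @ 1: {1,3,4,5,7}  [accepting]
'b' @ 2: {1,3,4,5}  [accepting]
'c' @ 3: {1,3,4,5}  [accepting]
'c' @ 4: {1,3,4,5}  [accepting]
'b' @ 5: {1,3,4,5}  [accepting]
'b' @ 6: {1,3,4,5}  [accepting]
'c' @ 7: {1,3,4,5}  [accepting]
'c' @ 8: {1,3,4,5}  [accepting]
'c' @ 9: {1,3,4,5}  [accepting]
'c' @ 10: {1,3,4,5}  [accepting]
final: {1,3,4,5}; accept 1 in set

Answer: ACCEPT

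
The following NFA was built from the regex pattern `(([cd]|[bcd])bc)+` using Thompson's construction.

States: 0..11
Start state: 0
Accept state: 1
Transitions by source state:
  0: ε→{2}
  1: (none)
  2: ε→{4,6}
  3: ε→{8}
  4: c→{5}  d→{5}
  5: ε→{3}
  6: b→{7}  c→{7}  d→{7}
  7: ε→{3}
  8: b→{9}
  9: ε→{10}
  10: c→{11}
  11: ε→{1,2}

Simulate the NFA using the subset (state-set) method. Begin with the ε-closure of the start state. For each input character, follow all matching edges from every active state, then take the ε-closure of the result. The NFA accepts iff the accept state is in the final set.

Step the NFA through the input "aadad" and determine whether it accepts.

S₀ = ε-closure({0}) = {0,2,4,6}
'a' @ 1: {}  — state set empty
rest 'adad' ignored (set empty)
end set {} — state 1 not in

Answer: REJECT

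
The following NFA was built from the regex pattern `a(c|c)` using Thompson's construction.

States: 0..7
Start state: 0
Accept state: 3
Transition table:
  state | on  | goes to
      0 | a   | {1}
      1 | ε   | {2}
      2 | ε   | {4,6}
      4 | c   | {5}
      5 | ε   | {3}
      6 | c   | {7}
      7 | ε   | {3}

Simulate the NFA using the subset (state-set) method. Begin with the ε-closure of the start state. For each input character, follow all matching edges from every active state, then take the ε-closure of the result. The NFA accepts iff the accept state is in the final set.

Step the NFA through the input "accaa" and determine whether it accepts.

initial (ε-close {0}): {0}
'a' @ 1: {1,2,4,6}
'c' @ 2: {3,5,7}  [accepting]
'c' @ 3: {}  — no active states
rest 'aa' ignored (set empty)
after full input: {}  (accept=3 not in)

Answer: REJECT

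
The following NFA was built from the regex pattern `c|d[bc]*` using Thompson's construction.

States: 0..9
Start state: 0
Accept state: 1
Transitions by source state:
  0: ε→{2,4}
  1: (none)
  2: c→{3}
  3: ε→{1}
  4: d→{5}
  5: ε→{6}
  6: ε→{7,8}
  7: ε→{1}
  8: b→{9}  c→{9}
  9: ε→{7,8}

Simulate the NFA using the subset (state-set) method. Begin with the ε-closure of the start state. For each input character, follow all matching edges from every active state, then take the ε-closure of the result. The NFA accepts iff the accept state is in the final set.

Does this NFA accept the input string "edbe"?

start: ε-closure({0}) = {0,2,4}
'e' @ 1: {}  — no active states
rest 'dbe' ignored (set empty)
end set {} — state 1 not in

Answer: REJECT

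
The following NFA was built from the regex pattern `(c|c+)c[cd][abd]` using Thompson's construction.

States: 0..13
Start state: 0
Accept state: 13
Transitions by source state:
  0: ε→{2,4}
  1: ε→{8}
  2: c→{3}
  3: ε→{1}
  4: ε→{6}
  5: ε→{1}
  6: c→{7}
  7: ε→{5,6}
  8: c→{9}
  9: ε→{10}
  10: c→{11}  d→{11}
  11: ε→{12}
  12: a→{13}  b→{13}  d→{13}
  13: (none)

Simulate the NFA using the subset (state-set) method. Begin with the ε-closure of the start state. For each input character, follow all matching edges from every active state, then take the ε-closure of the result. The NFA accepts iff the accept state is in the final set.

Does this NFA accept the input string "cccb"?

Answer: ACCEPT

Steps:
start: ε-closure({0}) = {0,2,4,6}
'c' @ 1: {1,3,5,6,7,8}
'c' @ 2: {1,5,6,7,8,9,10}
'c' @ 3: {1,5,6,7,8,9,10,11,12}
'b' @ 4: {13}  (accept∈set)
final: {13}; accept 13 in set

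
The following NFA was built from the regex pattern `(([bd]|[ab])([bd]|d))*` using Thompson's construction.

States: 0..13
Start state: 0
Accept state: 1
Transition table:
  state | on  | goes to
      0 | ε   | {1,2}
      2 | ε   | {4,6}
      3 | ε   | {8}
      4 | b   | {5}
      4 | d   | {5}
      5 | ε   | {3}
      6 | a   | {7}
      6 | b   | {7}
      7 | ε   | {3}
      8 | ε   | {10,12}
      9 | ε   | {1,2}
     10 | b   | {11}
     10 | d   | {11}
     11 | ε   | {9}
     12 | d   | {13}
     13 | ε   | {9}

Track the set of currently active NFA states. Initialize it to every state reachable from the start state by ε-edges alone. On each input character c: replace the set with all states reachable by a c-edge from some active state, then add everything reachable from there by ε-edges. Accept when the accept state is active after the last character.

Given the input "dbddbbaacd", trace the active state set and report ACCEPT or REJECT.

start: ε-closure({0}) = {0,1,2,4,6}
'd' @ 1: {3,5,8,10,12}
'b' @ 2: {1,2,4,6,9,11}  ✓accept
'd' @ 3: {3,5,8,10,12}
'd' @ 4: {1,2,4,6,9,11,13}  ✓accept
'b' @ 5: {3,5,7,8,10,12}
'b' @ 6: {1,2,4,6,9,11}  ✓accept
'a' @ 7: {3,7,8,10,12}
'a' @ 8: {}  — no active states
rest 'cd' ignored (set empty)
after full input: {}  (accept=1 not in)

Answer: REJECT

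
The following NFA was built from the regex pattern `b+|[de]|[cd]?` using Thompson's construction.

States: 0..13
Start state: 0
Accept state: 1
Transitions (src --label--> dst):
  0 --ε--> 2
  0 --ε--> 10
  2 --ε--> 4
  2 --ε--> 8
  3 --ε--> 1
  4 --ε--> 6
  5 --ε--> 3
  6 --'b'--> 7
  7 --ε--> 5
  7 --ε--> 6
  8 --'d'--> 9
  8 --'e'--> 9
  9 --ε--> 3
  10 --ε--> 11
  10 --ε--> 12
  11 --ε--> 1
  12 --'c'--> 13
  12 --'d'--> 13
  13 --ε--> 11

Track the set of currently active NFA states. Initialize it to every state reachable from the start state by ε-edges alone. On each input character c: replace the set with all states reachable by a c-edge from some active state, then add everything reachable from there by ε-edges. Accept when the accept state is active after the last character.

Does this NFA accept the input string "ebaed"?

Answer: REJECT

Steps:
S₀ = ε-closure({0}) = {0,1,2,4,6,8,10,11,12}
'e' @ 1: {1,3,9}  [accepting]
'b' @ 2: {}  — state set empty
rest 'aed' ignored (set empty)
final: {}; accept 1 not in set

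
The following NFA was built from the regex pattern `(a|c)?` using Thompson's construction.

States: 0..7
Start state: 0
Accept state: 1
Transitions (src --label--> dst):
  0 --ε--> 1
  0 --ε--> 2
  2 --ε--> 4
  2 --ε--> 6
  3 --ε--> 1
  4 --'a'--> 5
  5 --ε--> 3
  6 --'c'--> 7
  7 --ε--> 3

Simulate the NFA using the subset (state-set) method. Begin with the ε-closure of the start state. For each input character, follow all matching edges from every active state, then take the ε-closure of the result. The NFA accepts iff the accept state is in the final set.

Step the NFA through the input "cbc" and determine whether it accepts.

Answer: REJECT

Trace:
start: ε-closure({0}) = {0,1,2,4,6}
'c' @ 1: {1,3,7}  (accept∈set)
'b' @ 2: {}  — state set empty
rest 'c' ignored (set empty)
end set {} — state 1 not in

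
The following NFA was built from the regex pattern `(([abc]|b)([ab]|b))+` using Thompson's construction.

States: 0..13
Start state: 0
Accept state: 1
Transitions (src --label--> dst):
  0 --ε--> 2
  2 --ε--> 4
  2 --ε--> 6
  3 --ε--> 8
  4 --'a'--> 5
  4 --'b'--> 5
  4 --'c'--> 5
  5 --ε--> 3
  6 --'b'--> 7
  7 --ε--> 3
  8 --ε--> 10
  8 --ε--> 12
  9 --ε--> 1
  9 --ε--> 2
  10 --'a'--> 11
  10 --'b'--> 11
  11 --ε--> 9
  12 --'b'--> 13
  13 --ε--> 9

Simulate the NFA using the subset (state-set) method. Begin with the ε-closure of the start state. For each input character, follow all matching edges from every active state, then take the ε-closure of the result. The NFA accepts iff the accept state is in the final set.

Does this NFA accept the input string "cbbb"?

Answer: ACCEPT

Steps:
initial (ε-close {0}): {0,2,4,6}
'c' @ 1: {3,5,8,10,12}
'b' @ 2: {1,2,4,6,9,11,13}  [accepting]
'b' @ 3: {3,5,7,8,10,12}
'b' @ 4: {1,2,4,6,9,11,13}  [accepting]
end set {1,2,4,6,9,11,13} — state 1 in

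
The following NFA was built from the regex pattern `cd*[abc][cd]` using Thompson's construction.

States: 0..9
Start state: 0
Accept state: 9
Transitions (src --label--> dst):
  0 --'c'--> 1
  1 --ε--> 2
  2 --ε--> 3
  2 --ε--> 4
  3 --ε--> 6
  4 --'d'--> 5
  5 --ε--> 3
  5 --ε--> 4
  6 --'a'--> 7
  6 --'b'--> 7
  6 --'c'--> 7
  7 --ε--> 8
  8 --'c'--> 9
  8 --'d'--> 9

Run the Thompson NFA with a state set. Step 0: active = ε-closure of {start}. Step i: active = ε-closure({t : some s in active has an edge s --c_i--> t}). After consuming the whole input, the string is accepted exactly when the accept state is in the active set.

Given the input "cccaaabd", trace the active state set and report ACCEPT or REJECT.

Answer: REJECT

Steps:
start: ε-closure({0}) = {0}
'c' @ 1: {1,2,3,4,6}
'c' @ 2: {7,8}
'c' @ 3: {9}  (accept∈set)
'a' @ 4: {}  — dead — no transitions
rest 'aabd' ignored (set empty)
after full input: {}  (accept=9 not in)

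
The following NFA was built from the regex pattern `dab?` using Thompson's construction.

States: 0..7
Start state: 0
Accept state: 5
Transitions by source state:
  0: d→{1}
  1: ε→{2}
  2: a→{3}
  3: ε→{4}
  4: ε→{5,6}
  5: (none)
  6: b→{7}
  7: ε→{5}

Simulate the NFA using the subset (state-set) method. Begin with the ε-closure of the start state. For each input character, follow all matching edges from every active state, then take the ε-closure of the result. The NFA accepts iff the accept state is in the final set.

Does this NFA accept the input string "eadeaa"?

initial (ε-close {0}): {0}
'e' @ 1: {}  — state set empty
rest 'adeaa' ignored (set empty)
after full input: {}  (accept=5 not in)

Answer: REJECT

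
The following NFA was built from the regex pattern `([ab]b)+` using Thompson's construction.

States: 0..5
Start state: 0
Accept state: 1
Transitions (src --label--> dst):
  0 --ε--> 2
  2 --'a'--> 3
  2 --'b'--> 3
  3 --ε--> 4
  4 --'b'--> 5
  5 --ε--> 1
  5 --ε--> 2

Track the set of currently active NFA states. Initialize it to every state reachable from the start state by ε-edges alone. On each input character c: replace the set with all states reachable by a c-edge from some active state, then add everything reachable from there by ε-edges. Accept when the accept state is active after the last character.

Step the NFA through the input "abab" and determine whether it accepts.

Answer: ACCEPT

Trace:
initial (ε-close {0}): {0,2}
'a' @ 1: {3,4}
'b' @ 2: {1,2,5}  [accepting]
'a' @ 3: {3,4}
'b' @ 4: {1,2,5}  [accepting]
after full input: {1,2,5}  (accept=1 in)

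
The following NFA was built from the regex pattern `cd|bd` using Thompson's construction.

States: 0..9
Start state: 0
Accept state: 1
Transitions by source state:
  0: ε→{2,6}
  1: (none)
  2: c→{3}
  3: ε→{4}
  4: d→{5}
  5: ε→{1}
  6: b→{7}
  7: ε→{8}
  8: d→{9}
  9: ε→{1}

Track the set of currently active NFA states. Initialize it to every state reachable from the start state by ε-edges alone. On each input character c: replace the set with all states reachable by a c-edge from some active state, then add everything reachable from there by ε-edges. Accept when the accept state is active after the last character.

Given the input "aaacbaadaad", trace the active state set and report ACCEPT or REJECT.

start: ε-closure({0}) = {0,2,6}
'a' @ 1: {}  — dead — no transitions
rest 'aacbaadaad' ignored (set empty)
after full input: {}  (accept=1 not in)

Answer: REJECT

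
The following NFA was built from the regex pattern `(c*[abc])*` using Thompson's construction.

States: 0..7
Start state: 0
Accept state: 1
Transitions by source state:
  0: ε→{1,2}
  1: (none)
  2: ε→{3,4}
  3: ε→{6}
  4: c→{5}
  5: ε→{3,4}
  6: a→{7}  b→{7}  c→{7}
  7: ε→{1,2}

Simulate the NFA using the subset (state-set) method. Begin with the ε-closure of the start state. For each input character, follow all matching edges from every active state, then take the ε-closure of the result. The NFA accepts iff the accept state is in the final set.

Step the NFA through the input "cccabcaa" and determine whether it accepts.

initial (ε-close {0}): {0,1,2,3,4,6}
'c' @ 1: {1,2,3,4,5,6,7}  (accept∈set)
'c' @ 2: {1,2,3,4,5,6,7}  (accept∈set)
'c' @ 3: {1,2,3,4,5,6,7}  (accept∈set)
'a' @ 4: {1,2,3,4,6,7}  (accept∈set)
'b' @ 5: {1,2,3,4,6,7}  (accept∈set)
'c' @ 6: {1,2,3,4,5,6,7}  (accept∈set)
'a' @ 7: {1,2,3,4,6,7}  (accept∈set)
'a' @ 8: {1,2,3,4,6,7}  (accept∈set)
end set {1,2,3,4,6,7} — state 1 in

Answer: ACCEPT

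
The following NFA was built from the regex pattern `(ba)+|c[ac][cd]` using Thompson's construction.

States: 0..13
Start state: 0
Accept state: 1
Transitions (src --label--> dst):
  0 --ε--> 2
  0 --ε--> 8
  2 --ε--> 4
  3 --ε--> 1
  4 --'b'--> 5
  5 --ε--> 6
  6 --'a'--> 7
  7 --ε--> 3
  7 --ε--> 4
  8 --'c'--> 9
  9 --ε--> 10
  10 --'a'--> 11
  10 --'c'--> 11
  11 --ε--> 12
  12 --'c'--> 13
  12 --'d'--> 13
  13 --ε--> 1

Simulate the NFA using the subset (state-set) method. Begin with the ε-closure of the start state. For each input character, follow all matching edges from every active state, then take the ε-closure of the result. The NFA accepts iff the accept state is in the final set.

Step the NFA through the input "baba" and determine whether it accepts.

Answer: ACCEPT

Derivation:
start: ε-closure({0}) = {0,2,4,8}
'b' @ 1: {5,6}
'a' @ 2: {1,3,4,7}  ✓accept
'b' @ 3: {5,6}
'a' @ 4: {1,3,4,7}  ✓accept
after full input: {1,3,4,7}  (accept=1 in)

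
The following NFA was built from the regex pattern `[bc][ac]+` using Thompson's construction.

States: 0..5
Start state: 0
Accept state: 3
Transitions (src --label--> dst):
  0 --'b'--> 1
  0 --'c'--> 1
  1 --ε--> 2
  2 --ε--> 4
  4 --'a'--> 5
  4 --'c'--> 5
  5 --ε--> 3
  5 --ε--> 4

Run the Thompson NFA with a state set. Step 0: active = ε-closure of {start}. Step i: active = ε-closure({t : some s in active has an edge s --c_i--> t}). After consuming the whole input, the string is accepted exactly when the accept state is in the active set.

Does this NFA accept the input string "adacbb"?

Answer: REJECT

Derivation:
S₀ = ε-closure({0}) = {0}
'a' @ 1: {}  — no active states
rest 'dacbb' ignored (set empty)
end set {} — state 3 not in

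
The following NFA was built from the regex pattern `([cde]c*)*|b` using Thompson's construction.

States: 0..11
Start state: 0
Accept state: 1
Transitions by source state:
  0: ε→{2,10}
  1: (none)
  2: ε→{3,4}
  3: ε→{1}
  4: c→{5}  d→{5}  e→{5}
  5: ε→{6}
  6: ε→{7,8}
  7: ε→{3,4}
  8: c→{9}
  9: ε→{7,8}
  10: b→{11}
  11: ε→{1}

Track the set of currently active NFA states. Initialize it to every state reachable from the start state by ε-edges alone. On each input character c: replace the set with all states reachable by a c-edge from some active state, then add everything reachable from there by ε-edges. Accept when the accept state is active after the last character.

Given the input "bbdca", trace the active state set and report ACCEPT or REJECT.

Answer: REJECT

Steps:
S₀ = ε-closure({0}) = {0,1,2,3,4,10}
'b' @ 1: {1,11}  (accept∈set)
'b' @ 2: {}  — dead — no transitions
rest 'dca' ignored (set empty)
end set {} — state 1 not in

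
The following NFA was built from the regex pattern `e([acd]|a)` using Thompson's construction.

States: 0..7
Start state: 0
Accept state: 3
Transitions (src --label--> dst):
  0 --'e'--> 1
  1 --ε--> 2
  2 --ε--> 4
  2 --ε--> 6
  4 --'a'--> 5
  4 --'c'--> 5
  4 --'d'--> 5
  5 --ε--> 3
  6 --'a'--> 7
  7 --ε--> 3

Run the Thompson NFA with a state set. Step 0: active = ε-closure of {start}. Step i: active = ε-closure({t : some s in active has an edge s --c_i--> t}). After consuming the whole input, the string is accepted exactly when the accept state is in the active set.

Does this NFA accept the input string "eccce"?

Answer: REJECT

Derivation:
start: ε-closure({0}) = {0}
'e' @ 1: {1,2,4,6}
'c' @ 2: {3,5}  (accept∈set)
'c' @ 3: {}  — state set empty
rest 'ce' ignored (set empty)
end set {} — state 3 not in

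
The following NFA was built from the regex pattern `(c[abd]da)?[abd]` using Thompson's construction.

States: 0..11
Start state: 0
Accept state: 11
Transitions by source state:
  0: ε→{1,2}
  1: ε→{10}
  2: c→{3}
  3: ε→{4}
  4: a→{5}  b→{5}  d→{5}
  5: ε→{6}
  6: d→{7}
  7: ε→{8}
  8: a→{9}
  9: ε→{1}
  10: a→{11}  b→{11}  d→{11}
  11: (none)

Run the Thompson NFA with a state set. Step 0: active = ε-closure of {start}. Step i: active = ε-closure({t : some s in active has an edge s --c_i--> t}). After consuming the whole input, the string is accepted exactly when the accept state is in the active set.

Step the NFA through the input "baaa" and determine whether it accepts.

start: ε-closure({0}) = {0,1,2,10}
'b' @ 1: {11}  [accepting]
'a' @ 2: {}  — no active states
rest 'aa' ignored (set empty)
final: {}; accept 11 not in set

Answer: REJECT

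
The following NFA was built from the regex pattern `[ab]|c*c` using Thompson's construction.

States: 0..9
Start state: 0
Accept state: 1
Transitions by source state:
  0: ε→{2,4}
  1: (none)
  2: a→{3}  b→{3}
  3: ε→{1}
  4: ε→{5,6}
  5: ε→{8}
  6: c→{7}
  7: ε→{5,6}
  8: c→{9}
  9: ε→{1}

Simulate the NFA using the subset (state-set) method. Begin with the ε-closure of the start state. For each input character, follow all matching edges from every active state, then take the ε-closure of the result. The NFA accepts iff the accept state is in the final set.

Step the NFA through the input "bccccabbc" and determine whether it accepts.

Answer: REJECT

Derivation:
initial (ε-close {0}): {0,2,4,5,6,8}
'b' @ 1: {1,3}  ✓accept
'c' @ 2: {}  — no active states
rest 'cccabbc' ignored (set empty)
final: {}; accept 1 not in set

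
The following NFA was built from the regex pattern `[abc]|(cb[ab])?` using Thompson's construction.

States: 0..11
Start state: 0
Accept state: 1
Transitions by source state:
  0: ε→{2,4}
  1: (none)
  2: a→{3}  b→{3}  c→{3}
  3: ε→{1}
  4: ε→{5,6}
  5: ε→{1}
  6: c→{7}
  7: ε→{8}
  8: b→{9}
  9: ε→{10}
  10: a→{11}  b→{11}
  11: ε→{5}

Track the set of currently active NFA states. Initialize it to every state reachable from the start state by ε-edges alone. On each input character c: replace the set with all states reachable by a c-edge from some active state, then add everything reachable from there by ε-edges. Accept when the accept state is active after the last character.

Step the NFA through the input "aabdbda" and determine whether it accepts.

initial (ε-close {0}): {0,1,2,4,5,6}
'a' @ 1: {1,3}  (accept∈set)
'a' @ 2: {}  — dead — no transitions
rest 'bdbda' ignored (set empty)
after full input: {}  (accept=1 not in)

Answer: REJECT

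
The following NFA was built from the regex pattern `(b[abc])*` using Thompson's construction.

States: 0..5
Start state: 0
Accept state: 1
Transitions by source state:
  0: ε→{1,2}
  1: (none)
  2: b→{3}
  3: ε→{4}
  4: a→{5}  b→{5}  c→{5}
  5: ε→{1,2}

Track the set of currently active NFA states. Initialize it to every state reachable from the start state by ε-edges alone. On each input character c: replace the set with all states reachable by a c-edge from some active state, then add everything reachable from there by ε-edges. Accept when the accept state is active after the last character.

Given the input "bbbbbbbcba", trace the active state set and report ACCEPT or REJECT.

initial (ε-close {0}): {0,1,2}
'b' @ 1: {3,4}
'b' @ 2: {1,2,5}  ✓accept
'b' @ 3: {3,4}
'b' @ 4: {1,2,5}  ✓accept
'b' @ 5: {3,4}
'b' @ 6: {1,2,5}  ✓accept
'b' @ 7: {3,4}
'c' @ 8: {1,2,5}  ✓accept
'b' @ 9: {3,4}
'a' @ 10: {1,2,5}  ✓accept
end set {1,2,5} — state 1 in

Answer: ACCEPT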